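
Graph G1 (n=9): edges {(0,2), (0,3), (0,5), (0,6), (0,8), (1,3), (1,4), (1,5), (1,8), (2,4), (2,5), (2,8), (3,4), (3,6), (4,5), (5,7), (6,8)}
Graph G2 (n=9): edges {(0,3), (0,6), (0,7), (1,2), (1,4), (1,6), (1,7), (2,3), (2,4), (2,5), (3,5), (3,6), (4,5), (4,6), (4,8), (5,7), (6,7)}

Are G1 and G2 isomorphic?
Yes, isomorphic

The graphs are isomorphic.
One valid mapping φ: V(G1) → V(G2): 0→6, 1→5, 2→1, 3→3, 4→2, 5→4, 6→0, 7→8, 8→7

Verify φ preserves adjacency — for each edge of G1, its image is an edge of G2:
  (0,2) → (φ(0),φ(2)) = (1,6) ∈ E(G2) ✓
  (0,3) → (φ(0),φ(3)) = (3,6) ∈ E(G2) ✓
  (0,5) → (φ(0),φ(5)) = (4,6) ∈ E(G2) ✓
  (0,6) → (φ(0),φ(6)) = (0,6) ∈ E(G2) ✓
  (0,8) → (φ(0),φ(8)) = (6,7) ∈ E(G2) ✓
  (1,3) → (φ(1),φ(3)) = (3,5) ∈ E(G2) ✓
  (1,4) → (φ(1),φ(4)) = (2,5) ∈ E(G2) ✓
  (1,5) → (φ(1),φ(5)) = (4,5) ∈ E(G2) ✓
  (1,8) → (φ(1),φ(8)) = (5,7) ∈ E(G2) ✓
  (2,4) → (φ(2),φ(4)) = (1,2) ∈ E(G2) ✓
  (2,5) → (φ(2),φ(5)) = (1,4) ∈ E(G2) ✓
  (2,8) → (φ(2),φ(8)) = (1,7) ∈ E(G2) ✓
  (3,4) → (φ(3),φ(4)) = (2,3) ∈ E(G2) ✓
  (3,6) → (φ(3),φ(6)) = (0,3) ∈ E(G2) ✓
  (4,5) → (φ(4),φ(5)) = (2,4) ∈ E(G2) ✓
  (5,7) → (φ(5),φ(7)) = (4,8) ∈ E(G2) ✓
  (6,8) → (φ(6),φ(8)) = (0,7) ∈ E(G2) ✓
All 17 edges of G1 map to edges of G2, and |E(G1)| = |E(G2)| = 17, so φ is a bijection on edges as well as vertices. Hence G1 ≅ G2.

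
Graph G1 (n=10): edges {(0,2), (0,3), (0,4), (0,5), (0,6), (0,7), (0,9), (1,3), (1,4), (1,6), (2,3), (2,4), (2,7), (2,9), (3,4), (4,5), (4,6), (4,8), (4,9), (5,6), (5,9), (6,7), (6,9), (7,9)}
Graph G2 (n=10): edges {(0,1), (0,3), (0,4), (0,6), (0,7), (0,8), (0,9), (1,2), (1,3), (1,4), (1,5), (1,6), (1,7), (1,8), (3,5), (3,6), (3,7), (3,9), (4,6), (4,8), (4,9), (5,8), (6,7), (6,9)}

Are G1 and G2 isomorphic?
Yes, isomorphic

The graphs are isomorphic.
One valid mapping φ: V(G1) → V(G2): 0→0, 1→5, 2→4, 3→8, 4→1, 5→7, 6→3, 7→9, 8→2, 9→6

Verify φ preserves adjacency — for each edge of G1, its image is an edge of G2:
  (0,2) → (φ(0),φ(2)) = (0,4) ∈ E(G2) ✓
  (0,3) → (φ(0),φ(3)) = (0,8) ∈ E(G2) ✓
  (0,4) → (φ(0),φ(4)) = (0,1) ∈ E(G2) ✓
  (0,5) → (φ(0),φ(5)) = (0,7) ∈ E(G2) ✓
  (0,6) → (φ(0),φ(6)) = (0,3) ∈ E(G2) ✓
  (0,7) → (φ(0),φ(7)) = (0,9) ∈ E(G2) ✓
  (0,9) → (φ(0),φ(9)) = (0,6) ∈ E(G2) ✓
  (1,3) → (φ(1),φ(3)) = (5,8) ∈ E(G2) ✓
  (1,4) → (φ(1),φ(4)) = (1,5) ∈ E(G2) ✓
  (1,6) → (φ(1),φ(6)) = (3,5) ∈ E(G2) ✓
  (2,3) → (φ(2),φ(3)) = (4,8) ∈ E(G2) ✓
  (2,4) → (φ(2),φ(4)) = (1,4) ∈ E(G2) ✓
  (2,7) → (φ(2),φ(7)) = (4,9) ∈ E(G2) ✓
  (2,9) → (φ(2),φ(9)) = (4,6) ∈ E(G2) ✓
  (3,4) → (φ(3),φ(4)) = (1,8) ∈ E(G2) ✓
  (4,5) → (φ(4),φ(5)) = (1,7) ∈ E(G2) ✓
  (4,6) → (φ(4),φ(6)) = (1,3) ∈ E(G2) ✓
  (4,8) → (φ(4),φ(8)) = (1,2) ∈ E(G2) ✓
  (4,9) → (φ(4),φ(9)) = (1,6) ∈ E(G2) ✓
  (5,6) → (φ(5),φ(6)) = (3,7) ∈ E(G2) ✓
  (5,9) → (φ(5),φ(9)) = (6,7) ∈ E(G2) ✓
  (6,7) → (φ(6),φ(7)) = (3,9) ∈ E(G2) ✓
  (6,9) → (φ(6),φ(9)) = (3,6) ∈ E(G2) ✓
  (7,9) → (φ(7),φ(9)) = (6,9) ∈ E(G2) ✓
All 24 edges of G1 map to edges of G2, and |E(G1)| = |E(G2)| = 24, so φ is a bijection on edges as well as vertices. Hence G1 ≅ G2.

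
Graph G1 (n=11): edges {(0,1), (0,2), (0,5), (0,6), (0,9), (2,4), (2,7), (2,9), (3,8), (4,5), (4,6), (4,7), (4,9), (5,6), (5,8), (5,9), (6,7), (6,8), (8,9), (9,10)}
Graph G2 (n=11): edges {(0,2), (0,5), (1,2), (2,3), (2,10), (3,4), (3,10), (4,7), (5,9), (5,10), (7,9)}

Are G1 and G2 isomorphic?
No, not isomorphic

The graphs are NOT isomorphic.

Connected components of G1: 1 component(s) with vertex sets [[0, 1, 2, 3, 4, 5, 6, 7, 8, 9, 10]], sizes [11].
Connected components of G2: 3 component(s) with vertex sets [[6], [8], [0, 1, 2, 3, 4, 5, 7, 9, 10]], sizes [1, 1, 9].
The number of connected components (and the multiset of component sizes) is an isomorphism invariant — an isomorphism maps each component of G1 bijectively onto a component of G2. Since G1 has 1 component(s) and G2 has 3, they cannot be isomorphic.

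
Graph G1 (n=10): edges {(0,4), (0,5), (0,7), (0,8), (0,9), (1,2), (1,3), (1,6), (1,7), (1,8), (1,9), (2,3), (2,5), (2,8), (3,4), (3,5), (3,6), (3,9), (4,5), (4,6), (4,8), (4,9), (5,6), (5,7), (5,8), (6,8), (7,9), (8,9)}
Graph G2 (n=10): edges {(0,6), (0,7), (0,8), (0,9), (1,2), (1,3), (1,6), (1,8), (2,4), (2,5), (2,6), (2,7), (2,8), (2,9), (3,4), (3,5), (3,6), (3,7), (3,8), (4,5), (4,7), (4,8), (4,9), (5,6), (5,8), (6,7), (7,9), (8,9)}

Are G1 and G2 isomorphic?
Yes, isomorphic

The graphs are isomorphic.
One valid mapping φ: V(G1) → V(G2): 0→9, 1→6, 2→1, 3→3, 4→4, 5→8, 6→5, 7→0, 8→2, 9→7

Verify φ preserves adjacency — for each edge of G1, its image is an edge of G2:
  (0,4) → (φ(0),φ(4)) = (4,9) ∈ E(G2) ✓
  (0,5) → (φ(0),φ(5)) = (8,9) ∈ E(G2) ✓
  (0,7) → (φ(0),φ(7)) = (0,9) ∈ E(G2) ✓
  (0,8) → (φ(0),φ(8)) = (2,9) ∈ E(G2) ✓
  (0,9) → (φ(0),φ(9)) = (7,9) ∈ E(G2) ✓
  (1,2) → (φ(1),φ(2)) = (1,6) ∈ E(G2) ✓
  (1,3) → (φ(1),φ(3)) = (3,6) ∈ E(G2) ✓
  (1,6) → (φ(1),φ(6)) = (5,6) ∈ E(G2) ✓
  (1,7) → (φ(1),φ(7)) = (0,6) ∈ E(G2) ✓
  (1,8) → (φ(1),φ(8)) = (2,6) ∈ E(G2) ✓
  (1,9) → (φ(1),φ(9)) = (6,7) ∈ E(G2) ✓
  (2,3) → (φ(2),φ(3)) = (1,3) ∈ E(G2) ✓
  (2,5) → (φ(2),φ(5)) = (1,8) ∈ E(G2) ✓
  (2,8) → (φ(2),φ(8)) = (1,2) ∈ E(G2) ✓
  (3,4) → (φ(3),φ(4)) = (3,4) ∈ E(G2) ✓
  (3,5) → (φ(3),φ(5)) = (3,8) ∈ E(G2) ✓
  (3,6) → (φ(3),φ(6)) = (3,5) ∈ E(G2) ✓
  (3,9) → (φ(3),φ(9)) = (3,7) ∈ E(G2) ✓
  (4,5) → (φ(4),φ(5)) = (4,8) ∈ E(G2) ✓
  (4,6) → (φ(4),φ(6)) = (4,5) ∈ E(G2) ✓
  (4,8) → (φ(4),φ(8)) = (2,4) ∈ E(G2) ✓
  (4,9) → (φ(4),φ(9)) = (4,7) ∈ E(G2) ✓
  (5,6) → (φ(5),φ(6)) = (5,8) ∈ E(G2) ✓
  (5,7) → (φ(5),φ(7)) = (0,8) ∈ E(G2) ✓
  (5,8) → (φ(5),φ(8)) = (2,8) ∈ E(G2) ✓
  (6,8) → (φ(6),φ(8)) = (2,5) ∈ E(G2) ✓
  (7,9) → (φ(7),φ(9)) = (0,7) ∈ E(G2) ✓
  (8,9) → (φ(8),φ(9)) = (2,7) ∈ E(G2) ✓
All 28 edges of G1 map to edges of G2, and |E(G1)| = |E(G2)| = 28, so φ is a bijection on edges as well as vertices. Hence G1 ≅ G2.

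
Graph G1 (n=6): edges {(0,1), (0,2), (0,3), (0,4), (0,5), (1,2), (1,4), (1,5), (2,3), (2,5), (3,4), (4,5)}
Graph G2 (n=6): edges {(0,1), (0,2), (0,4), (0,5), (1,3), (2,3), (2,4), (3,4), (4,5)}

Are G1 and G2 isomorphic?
No, not isomorphic

The graphs are NOT isomorphic.

Degrees in G1: deg(0)=5, deg(1)=4, deg(2)=4, deg(3)=3, deg(4)=4, deg(5)=4.
Sorted degree sequence of G1: [5, 4, 4, 4, 4, 3].
Degrees in G2: deg(0)=4, deg(1)=2, deg(2)=3, deg(3)=3, deg(4)=4, deg(5)=2.
Sorted degree sequence of G2: [4, 4, 3, 3, 2, 2].
The (sorted) degree sequence is an isomorphism invariant, so since G1 and G2 have different degree sequences they cannot be isomorphic.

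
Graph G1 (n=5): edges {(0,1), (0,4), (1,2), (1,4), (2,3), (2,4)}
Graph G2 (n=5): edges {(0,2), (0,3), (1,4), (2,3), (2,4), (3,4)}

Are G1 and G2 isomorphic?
Yes, isomorphic

The graphs are isomorphic.
One valid mapping φ: V(G1) → V(G2): 0→0, 1→3, 2→4, 3→1, 4→2

Verify φ preserves adjacency — for each edge of G1, its image is an edge of G2:
  (0,1) → (φ(0),φ(1)) = (0,3) ∈ E(G2) ✓
  (0,4) → (φ(0),φ(4)) = (0,2) ∈ E(G2) ✓
  (1,2) → (φ(1),φ(2)) = (3,4) ∈ E(G2) ✓
  (1,4) → (φ(1),φ(4)) = (2,3) ∈ E(G2) ✓
  (2,3) → (φ(2),φ(3)) = (1,4) ∈ E(G2) ✓
  (2,4) → (φ(2),φ(4)) = (2,4) ∈ E(G2) ✓
All 6 edges of G1 map to edges of G2, and |E(G1)| = |E(G2)| = 6, so φ is a bijection on edges as well as vertices. Hence G1 ≅ G2.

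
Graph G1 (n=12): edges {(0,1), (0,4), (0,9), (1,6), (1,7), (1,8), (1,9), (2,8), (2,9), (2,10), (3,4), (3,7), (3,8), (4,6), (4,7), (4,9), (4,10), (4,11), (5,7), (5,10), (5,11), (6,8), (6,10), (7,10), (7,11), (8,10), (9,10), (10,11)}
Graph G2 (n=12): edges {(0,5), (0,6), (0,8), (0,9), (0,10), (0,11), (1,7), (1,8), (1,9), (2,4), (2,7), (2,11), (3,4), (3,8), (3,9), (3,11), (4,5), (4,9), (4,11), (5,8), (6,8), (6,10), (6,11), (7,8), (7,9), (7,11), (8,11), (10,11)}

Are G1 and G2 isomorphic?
Yes, isomorphic

The graphs are isomorphic.
One valid mapping φ: V(G1) → V(G2): 0→1, 1→9, 2→2, 3→5, 4→8, 5→10, 6→3, 7→0, 8→4, 9→7, 10→11, 11→6

Verify φ preserves adjacency — for each edge of G1, its image is an edge of G2:
  (0,1) → (φ(0),φ(1)) = (1,9) ∈ E(G2) ✓
  (0,4) → (φ(0),φ(4)) = (1,8) ∈ E(G2) ✓
  (0,9) → (φ(0),φ(9)) = (1,7) ∈ E(G2) ✓
  (1,6) → (φ(1),φ(6)) = (3,9) ∈ E(G2) ✓
  (1,7) → (φ(1),φ(7)) = (0,9) ∈ E(G2) ✓
  (1,8) → (φ(1),φ(8)) = (4,9) ∈ E(G2) ✓
  (1,9) → (φ(1),φ(9)) = (7,9) ∈ E(G2) ✓
  (2,8) → (φ(2),φ(8)) = (2,4) ∈ E(G2) ✓
  (2,9) → (φ(2),φ(9)) = (2,7) ∈ E(G2) ✓
  (2,10) → (φ(2),φ(10)) = (2,11) ∈ E(G2) ✓
  (3,4) → (φ(3),φ(4)) = (5,8) ∈ E(G2) ✓
  (3,7) → (φ(3),φ(7)) = (0,5) ∈ E(G2) ✓
  (3,8) → (φ(3),φ(8)) = (4,5) ∈ E(G2) ✓
  (4,6) → (φ(4),φ(6)) = (3,8) ∈ E(G2) ✓
  (4,7) → (φ(4),φ(7)) = (0,8) ∈ E(G2) ✓
  (4,9) → (φ(4),φ(9)) = (7,8) ∈ E(G2) ✓
  (4,10) → (φ(4),φ(10)) = (8,11) ∈ E(G2) ✓
  (4,11) → (φ(4),φ(11)) = (6,8) ∈ E(G2) ✓
  (5,7) → (φ(5),φ(7)) = (0,10) ∈ E(G2) ✓
  (5,10) → (φ(5),φ(10)) = (10,11) ∈ E(G2) ✓
  (5,11) → (φ(5),φ(11)) = (6,10) ∈ E(G2) ✓
  (6,8) → (φ(6),φ(8)) = (3,4) ∈ E(G2) ✓
  (6,10) → (φ(6),φ(10)) = (3,11) ∈ E(G2) ✓
  (7,10) → (φ(7),φ(10)) = (0,11) ∈ E(G2) ✓
  (7,11) → (φ(7),φ(11)) = (0,6) ∈ E(G2) ✓
  (8,10) → (φ(8),φ(10)) = (4,11) ∈ E(G2) ✓
  (9,10) → (φ(9),φ(10)) = (7,11) ∈ E(G2) ✓
  (10,11) → (φ(10),φ(11)) = (6,11) ∈ E(G2) ✓
All 28 edges of G1 map to edges of G2, and |E(G1)| = |E(G2)| = 28, so φ is a bijection on edges as well as vertices. Hence G1 ≅ G2.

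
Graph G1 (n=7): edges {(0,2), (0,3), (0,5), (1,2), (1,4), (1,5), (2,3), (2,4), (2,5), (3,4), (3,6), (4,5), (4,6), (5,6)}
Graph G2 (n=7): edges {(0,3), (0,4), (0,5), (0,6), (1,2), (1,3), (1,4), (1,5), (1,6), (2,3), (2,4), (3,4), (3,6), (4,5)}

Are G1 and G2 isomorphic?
Yes, isomorphic

The graphs are isomorphic.
One valid mapping φ: V(G1) → V(G2): 0→5, 1→2, 2→4, 3→0, 4→3, 5→1, 6→6

Verify φ preserves adjacency — for each edge of G1, its image is an edge of G2:
  (0,2) → (φ(0),φ(2)) = (4,5) ∈ E(G2) ✓
  (0,3) → (φ(0),φ(3)) = (0,5) ∈ E(G2) ✓
  (0,5) → (φ(0),φ(5)) = (1,5) ∈ E(G2) ✓
  (1,2) → (φ(1),φ(2)) = (2,4) ∈ E(G2) ✓
  (1,4) → (φ(1),φ(4)) = (2,3) ∈ E(G2) ✓
  (1,5) → (φ(1),φ(5)) = (1,2) ∈ E(G2) ✓
  (2,3) → (φ(2),φ(3)) = (0,4) ∈ E(G2) ✓
  (2,4) → (φ(2),φ(4)) = (3,4) ∈ E(G2) ✓
  (2,5) → (φ(2),φ(5)) = (1,4) ∈ E(G2) ✓
  (3,4) → (φ(3),φ(4)) = (0,3) ∈ E(G2) ✓
  (3,6) → (φ(3),φ(6)) = (0,6) ∈ E(G2) ✓
  (4,5) → (φ(4),φ(5)) = (1,3) ∈ E(G2) ✓
  (4,6) → (φ(4),φ(6)) = (3,6) ∈ E(G2) ✓
  (5,6) → (φ(5),φ(6)) = (1,6) ∈ E(G2) ✓
All 14 edges of G1 map to edges of G2, and |E(G1)| = |E(G2)| = 14, so φ is a bijection on edges as well as vertices. Hence G1 ≅ G2.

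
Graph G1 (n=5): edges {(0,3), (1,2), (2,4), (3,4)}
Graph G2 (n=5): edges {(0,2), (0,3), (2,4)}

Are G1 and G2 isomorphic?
No, not isomorphic

The graphs are NOT isomorphic.

Degrees in G1: deg(0)=1, deg(1)=1, deg(2)=2, deg(3)=2, deg(4)=2.
Sorted degree sequence of G1: [2, 2, 2, 1, 1].
Degrees in G2: deg(0)=2, deg(1)=0, deg(2)=2, deg(3)=1, deg(4)=1.
Sorted degree sequence of G2: [2, 2, 1, 1, 0].
The (sorted) degree sequence is an isomorphism invariant, so since G1 and G2 have different degree sequences they cannot be isomorphic.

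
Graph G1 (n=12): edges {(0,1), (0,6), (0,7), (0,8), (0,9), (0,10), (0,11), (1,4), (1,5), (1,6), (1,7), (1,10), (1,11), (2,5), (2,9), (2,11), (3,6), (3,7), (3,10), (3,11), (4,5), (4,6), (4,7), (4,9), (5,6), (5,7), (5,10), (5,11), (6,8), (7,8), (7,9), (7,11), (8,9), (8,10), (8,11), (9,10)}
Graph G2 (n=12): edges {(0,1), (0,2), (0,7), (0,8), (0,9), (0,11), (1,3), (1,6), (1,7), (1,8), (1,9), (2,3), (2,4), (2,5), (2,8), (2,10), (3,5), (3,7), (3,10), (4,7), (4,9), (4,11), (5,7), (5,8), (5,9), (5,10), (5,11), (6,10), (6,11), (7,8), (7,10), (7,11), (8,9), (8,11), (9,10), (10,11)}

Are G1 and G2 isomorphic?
Yes, isomorphic

The graphs are isomorphic.
One valid mapping φ: V(G1) → V(G2): 0→8, 1→5, 2→6, 3→4, 4→3, 5→10, 6→2, 7→7, 8→0, 9→1, 10→9, 11→11

Verify φ preserves adjacency — for each edge of G1, its image is an edge of G2:
  (0,1) → (φ(0),φ(1)) = (5,8) ∈ E(G2) ✓
  (0,6) → (φ(0),φ(6)) = (2,8) ∈ E(G2) ✓
  (0,7) → (φ(0),φ(7)) = (7,8) ∈ E(G2) ✓
  (0,8) → (φ(0),φ(8)) = (0,8) ∈ E(G2) ✓
  (0,9) → (φ(0),φ(9)) = (1,8) ∈ E(G2) ✓
  (0,10) → (φ(0),φ(10)) = (8,9) ∈ E(G2) ✓
  (0,11) → (φ(0),φ(11)) = (8,11) ∈ E(G2) ✓
  (1,4) → (φ(1),φ(4)) = (3,5) ∈ E(G2) ✓
  (1,5) → (φ(1),φ(5)) = (5,10) ∈ E(G2) ✓
  (1,6) → (φ(1),φ(6)) = (2,5) ∈ E(G2) ✓
  (1,7) → (φ(1),φ(7)) = (5,7) ∈ E(G2) ✓
  (1,10) → (φ(1),φ(10)) = (5,9) ∈ E(G2) ✓
  (1,11) → (φ(1),φ(11)) = (5,11) ∈ E(G2) ✓
  (2,5) → (φ(2),φ(5)) = (6,10) ∈ E(G2) ✓
  (2,9) → (φ(2),φ(9)) = (1,6) ∈ E(G2) ✓
  (2,11) → (φ(2),φ(11)) = (6,11) ∈ E(G2) ✓
  (3,6) → (φ(3),φ(6)) = (2,4) ∈ E(G2) ✓
  (3,7) → (φ(3),φ(7)) = (4,7) ∈ E(G2) ✓
  (3,10) → (φ(3),φ(10)) = (4,9) ∈ E(G2) ✓
  (3,11) → (φ(3),φ(11)) = (4,11) ∈ E(G2) ✓
  (4,5) → (φ(4),φ(5)) = (3,10) ∈ E(G2) ✓
  (4,6) → (φ(4),φ(6)) = (2,3) ∈ E(G2) ✓
  (4,7) → (φ(4),φ(7)) = (3,7) ∈ E(G2) ✓
  (4,9) → (φ(4),φ(9)) = (1,3) ∈ E(G2) ✓
  (5,6) → (φ(5),φ(6)) = (2,10) ∈ E(G2) ✓
  (5,7) → (φ(5),φ(7)) = (7,10) ∈ E(G2) ✓
  (5,10) → (φ(5),φ(10)) = (9,10) ∈ E(G2) ✓
  (5,11) → (φ(5),φ(11)) = (10,11) ∈ E(G2) ✓
  (6,8) → (φ(6),φ(8)) = (0,2) ∈ E(G2) ✓
  (7,8) → (φ(7),φ(8)) = (0,7) ∈ E(G2) ✓
  (7,9) → (φ(7),φ(9)) = (1,7) ∈ E(G2) ✓
  (7,11) → (φ(7),φ(11)) = (7,11) ∈ E(G2) ✓
  (8,9) → (φ(8),φ(9)) = (0,1) ∈ E(G2) ✓
  (8,10) → (φ(8),φ(10)) = (0,9) ∈ E(G2) ✓
  (8,11) → (φ(8),φ(11)) = (0,11) ∈ E(G2) ✓
  (9,10) → (φ(9),φ(10)) = (1,9) ∈ E(G2) ✓
All 36 edges of G1 map to edges of G2, and |E(G1)| = |E(G2)| = 36, so φ is a bijection on edges as well as vertices. Hence G1 ≅ G2.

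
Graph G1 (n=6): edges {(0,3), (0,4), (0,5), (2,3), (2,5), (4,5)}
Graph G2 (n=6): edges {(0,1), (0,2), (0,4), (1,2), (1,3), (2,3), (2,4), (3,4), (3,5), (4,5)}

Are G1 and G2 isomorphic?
No, not isomorphic

The graphs are NOT isomorphic.

Counting triangles (3-cliques): G1 has 1, G2 has 5.
Triangle count is an isomorphism invariant, so differing triangle counts rule out isomorphism.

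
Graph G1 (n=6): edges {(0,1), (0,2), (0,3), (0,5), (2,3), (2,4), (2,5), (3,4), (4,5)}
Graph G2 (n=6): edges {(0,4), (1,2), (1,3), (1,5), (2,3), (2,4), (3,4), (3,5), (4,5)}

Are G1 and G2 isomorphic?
Yes, isomorphic

The graphs are isomorphic.
One valid mapping φ: V(G1) → V(G2): 0→4, 1→0, 2→3, 3→2, 4→1, 5→5

Verify φ preserves adjacency — for each edge of G1, its image is an edge of G2:
  (0,1) → (φ(0),φ(1)) = (0,4) ∈ E(G2) ✓
  (0,2) → (φ(0),φ(2)) = (3,4) ∈ E(G2) ✓
  (0,3) → (φ(0),φ(3)) = (2,4) ∈ E(G2) ✓
  (0,5) → (φ(0),φ(5)) = (4,5) ∈ E(G2) ✓
  (2,3) → (φ(2),φ(3)) = (2,3) ∈ E(G2) ✓
  (2,4) → (φ(2),φ(4)) = (1,3) ∈ E(G2) ✓
  (2,5) → (φ(2),φ(5)) = (3,5) ∈ E(G2) ✓
  (3,4) → (φ(3),φ(4)) = (1,2) ∈ E(G2) ✓
  (4,5) → (φ(4),φ(5)) = (1,5) ∈ E(G2) ✓
All 9 edges of G1 map to edges of G2, and |E(G1)| = |E(G2)| = 9, so φ is a bijection on edges as well as vertices. Hence G1 ≅ G2.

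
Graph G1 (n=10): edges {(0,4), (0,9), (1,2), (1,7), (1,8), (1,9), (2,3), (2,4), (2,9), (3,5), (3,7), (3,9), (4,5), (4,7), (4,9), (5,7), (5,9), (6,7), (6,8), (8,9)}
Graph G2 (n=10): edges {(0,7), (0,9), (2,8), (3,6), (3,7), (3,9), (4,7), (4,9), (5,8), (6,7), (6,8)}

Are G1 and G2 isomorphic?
No, not isomorphic

The graphs are NOT isomorphic.

Connected components of G1: 1 component(s) with vertex sets [[0, 1, 2, 3, 4, 5, 6, 7, 8, 9]], sizes [10].
Connected components of G2: 2 component(s) with vertex sets [[1], [0, 2, 3, 4, 5, 6, 7, 8, 9]], sizes [1, 9].
The number of connected components (and the multiset of component sizes) is an isomorphism invariant — an isomorphism maps each component of G1 bijectively onto a component of G2. Since G1 has 1 component(s) and G2 has 2, they cannot be isomorphic.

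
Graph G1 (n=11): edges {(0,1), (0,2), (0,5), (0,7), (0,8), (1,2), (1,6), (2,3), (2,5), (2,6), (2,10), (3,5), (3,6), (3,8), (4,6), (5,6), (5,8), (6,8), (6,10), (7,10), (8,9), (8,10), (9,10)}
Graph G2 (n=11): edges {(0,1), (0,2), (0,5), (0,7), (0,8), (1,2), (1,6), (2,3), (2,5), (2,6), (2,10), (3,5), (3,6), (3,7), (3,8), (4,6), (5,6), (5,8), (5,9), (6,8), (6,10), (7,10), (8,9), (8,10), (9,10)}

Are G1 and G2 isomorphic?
No, not isomorphic

The graphs are NOT isomorphic.

Counting edges: G1 has 23 edge(s); G2 has 25 edge(s).
Edge count is an isomorphism invariant (a bijection on vertices induces a bijection on edges), so differing edge counts rule out isomorphism.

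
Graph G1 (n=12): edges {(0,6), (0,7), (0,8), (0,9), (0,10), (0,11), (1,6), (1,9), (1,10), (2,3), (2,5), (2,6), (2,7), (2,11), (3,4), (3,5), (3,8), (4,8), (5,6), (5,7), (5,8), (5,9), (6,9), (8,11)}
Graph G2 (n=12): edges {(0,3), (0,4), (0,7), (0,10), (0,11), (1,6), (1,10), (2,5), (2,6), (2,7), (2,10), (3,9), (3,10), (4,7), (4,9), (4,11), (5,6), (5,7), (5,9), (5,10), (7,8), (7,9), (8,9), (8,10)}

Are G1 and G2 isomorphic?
Yes, isomorphic

The graphs are isomorphic.
One valid mapping φ: V(G1) → V(G2): 0→10, 1→6, 2→9, 3→4, 4→11, 5→7, 6→5, 7→8, 8→0, 9→2, 10→1, 11→3

Verify φ preserves adjacency — for each edge of G1, its image is an edge of G2:
  (0,6) → (φ(0),φ(6)) = (5,10) ∈ E(G2) ✓
  (0,7) → (φ(0),φ(7)) = (8,10) ∈ E(G2) ✓
  (0,8) → (φ(0),φ(8)) = (0,10) ∈ E(G2) ✓
  (0,9) → (φ(0),φ(9)) = (2,10) ∈ E(G2) ✓
  (0,10) → (φ(0),φ(10)) = (1,10) ∈ E(G2) ✓
  (0,11) → (φ(0),φ(11)) = (3,10) ∈ E(G2) ✓
  (1,6) → (φ(1),φ(6)) = (5,6) ∈ E(G2) ✓
  (1,9) → (φ(1),φ(9)) = (2,6) ∈ E(G2) ✓
  (1,10) → (φ(1),φ(10)) = (1,6) ∈ E(G2) ✓
  (2,3) → (φ(2),φ(3)) = (4,9) ∈ E(G2) ✓
  (2,5) → (φ(2),φ(5)) = (7,9) ∈ E(G2) ✓
  (2,6) → (φ(2),φ(6)) = (5,9) ∈ E(G2) ✓
  (2,7) → (φ(2),φ(7)) = (8,9) ∈ E(G2) ✓
  (2,11) → (φ(2),φ(11)) = (3,9) ∈ E(G2) ✓
  (3,4) → (φ(3),φ(4)) = (4,11) ∈ E(G2) ✓
  (3,5) → (φ(3),φ(5)) = (4,7) ∈ E(G2) ✓
  (3,8) → (φ(3),φ(8)) = (0,4) ∈ E(G2) ✓
  (4,8) → (φ(4),φ(8)) = (0,11) ∈ E(G2) ✓
  (5,6) → (φ(5),φ(6)) = (5,7) ∈ E(G2) ✓
  (5,7) → (φ(5),φ(7)) = (7,8) ∈ E(G2) ✓
  (5,8) → (φ(5),φ(8)) = (0,7) ∈ E(G2) ✓
  (5,9) → (φ(5),φ(9)) = (2,7) ∈ E(G2) ✓
  (6,9) → (φ(6),φ(9)) = (2,5) ∈ E(G2) ✓
  (8,11) → (φ(8),φ(11)) = (0,3) ∈ E(G2) ✓
All 24 edges of G1 map to edges of G2, and |E(G1)| = |E(G2)| = 24, so φ is a bijection on edges as well as vertices. Hence G1 ≅ G2.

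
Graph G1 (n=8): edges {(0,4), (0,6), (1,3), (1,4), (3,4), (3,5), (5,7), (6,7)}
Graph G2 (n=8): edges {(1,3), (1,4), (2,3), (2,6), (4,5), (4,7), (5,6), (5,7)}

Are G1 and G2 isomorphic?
Yes, isomorphic

The graphs are isomorphic.
One valid mapping φ: V(G1) → V(G2): 0→6, 1→7, 2→0, 3→4, 4→5, 5→1, 6→2, 7→3

Verify φ preserves adjacency — for each edge of G1, its image is an edge of G2:
  (0,4) → (φ(0),φ(4)) = (5,6) ∈ E(G2) ✓
  (0,6) → (φ(0),φ(6)) = (2,6) ∈ E(G2) ✓
  (1,3) → (φ(1),φ(3)) = (4,7) ∈ E(G2) ✓
  (1,4) → (φ(1),φ(4)) = (5,7) ∈ E(G2) ✓
  (3,4) → (φ(3),φ(4)) = (4,5) ∈ E(G2) ✓
  (3,5) → (φ(3),φ(5)) = (1,4) ∈ E(G2) ✓
  (5,7) → (φ(5),φ(7)) = (1,3) ∈ E(G2) ✓
  (6,7) → (φ(6),φ(7)) = (2,3) ∈ E(G2) ✓
All 8 edges of G1 map to edges of G2, and |E(G1)| = |E(G2)| = 8, so φ is a bijection on edges as well as vertices. Hence G1 ≅ G2.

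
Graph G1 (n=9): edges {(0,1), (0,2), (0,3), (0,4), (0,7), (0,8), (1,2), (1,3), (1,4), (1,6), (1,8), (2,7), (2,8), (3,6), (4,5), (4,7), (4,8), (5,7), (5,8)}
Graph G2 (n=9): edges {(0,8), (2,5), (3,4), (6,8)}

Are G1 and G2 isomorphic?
No, not isomorphic

The graphs are NOT isomorphic.

Connected components of G1: 1 component(s) with vertex sets [[0, 1, 2, 3, 4, 5, 6, 7, 8]], sizes [9].
Connected components of G2: 5 component(s) with vertex sets [[1], [7], [2, 5], [3, 4], [0, 6, 8]], sizes [1, 1, 2, 2, 3].
The number of connected components (and the multiset of component sizes) is an isomorphism invariant — an isomorphism maps each component of G1 bijectively onto a component of G2. Since G1 has 1 component(s) and G2 has 5, they cannot be isomorphic.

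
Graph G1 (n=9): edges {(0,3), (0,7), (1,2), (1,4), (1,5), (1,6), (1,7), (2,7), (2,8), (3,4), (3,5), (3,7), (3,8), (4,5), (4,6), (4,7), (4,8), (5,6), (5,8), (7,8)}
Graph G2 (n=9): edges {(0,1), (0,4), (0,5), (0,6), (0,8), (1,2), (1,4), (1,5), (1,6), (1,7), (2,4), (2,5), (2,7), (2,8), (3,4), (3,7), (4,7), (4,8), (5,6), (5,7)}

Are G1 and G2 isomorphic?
Yes, isomorphic

The graphs are isomorphic.
One valid mapping φ: V(G1) → V(G2): 0→3, 1→0, 2→8, 3→7, 4→1, 5→5, 6→6, 7→4, 8→2

Verify φ preserves adjacency — for each edge of G1, its image is an edge of G2:
  (0,3) → (φ(0),φ(3)) = (3,7) ∈ E(G2) ✓
  (0,7) → (φ(0),φ(7)) = (3,4) ∈ E(G2) ✓
  (1,2) → (φ(1),φ(2)) = (0,8) ∈ E(G2) ✓
  (1,4) → (φ(1),φ(4)) = (0,1) ∈ E(G2) ✓
  (1,5) → (φ(1),φ(5)) = (0,5) ∈ E(G2) ✓
  (1,6) → (φ(1),φ(6)) = (0,6) ∈ E(G2) ✓
  (1,7) → (φ(1),φ(7)) = (0,4) ∈ E(G2) ✓
  (2,7) → (φ(2),φ(7)) = (4,8) ∈ E(G2) ✓
  (2,8) → (φ(2),φ(8)) = (2,8) ∈ E(G2) ✓
  (3,4) → (φ(3),φ(4)) = (1,7) ∈ E(G2) ✓
  (3,5) → (φ(3),φ(5)) = (5,7) ∈ E(G2) ✓
  (3,7) → (φ(3),φ(7)) = (4,7) ∈ E(G2) ✓
  (3,8) → (φ(3),φ(8)) = (2,7) ∈ E(G2) ✓
  (4,5) → (φ(4),φ(5)) = (1,5) ∈ E(G2) ✓
  (4,6) → (φ(4),φ(6)) = (1,6) ∈ E(G2) ✓
  (4,7) → (φ(4),φ(7)) = (1,4) ∈ E(G2) ✓
  (4,8) → (φ(4),φ(8)) = (1,2) ∈ E(G2) ✓
  (5,6) → (φ(5),φ(6)) = (5,6) ∈ E(G2) ✓
  (5,8) → (φ(5),φ(8)) = (2,5) ∈ E(G2) ✓
  (7,8) → (φ(7),φ(8)) = (2,4) ∈ E(G2) ✓
All 20 edges of G1 map to edges of G2, and |E(G1)| = |E(G2)| = 20, so φ is a bijection on edges as well as vertices. Hence G1 ≅ G2.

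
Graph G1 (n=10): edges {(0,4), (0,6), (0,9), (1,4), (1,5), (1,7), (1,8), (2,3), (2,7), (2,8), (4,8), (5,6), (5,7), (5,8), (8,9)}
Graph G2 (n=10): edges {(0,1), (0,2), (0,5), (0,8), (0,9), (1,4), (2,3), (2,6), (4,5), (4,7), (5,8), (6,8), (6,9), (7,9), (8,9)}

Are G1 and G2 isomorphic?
Yes, isomorphic

The graphs are isomorphic.
One valid mapping φ: V(G1) → V(G2): 0→4, 1→8, 2→2, 3→3, 4→5, 5→9, 6→7, 7→6, 8→0, 9→1

Verify φ preserves adjacency — for each edge of G1, its image is an edge of G2:
  (0,4) → (φ(0),φ(4)) = (4,5) ∈ E(G2) ✓
  (0,6) → (φ(0),φ(6)) = (4,7) ∈ E(G2) ✓
  (0,9) → (φ(0),φ(9)) = (1,4) ∈ E(G2) ✓
  (1,4) → (φ(1),φ(4)) = (5,8) ∈ E(G2) ✓
  (1,5) → (φ(1),φ(5)) = (8,9) ∈ E(G2) ✓
  (1,7) → (φ(1),φ(7)) = (6,8) ∈ E(G2) ✓
  (1,8) → (φ(1),φ(8)) = (0,8) ∈ E(G2) ✓
  (2,3) → (φ(2),φ(3)) = (2,3) ∈ E(G2) ✓
  (2,7) → (φ(2),φ(7)) = (2,6) ∈ E(G2) ✓
  (2,8) → (φ(2),φ(8)) = (0,2) ∈ E(G2) ✓
  (4,8) → (φ(4),φ(8)) = (0,5) ∈ E(G2) ✓
  (5,6) → (φ(5),φ(6)) = (7,9) ∈ E(G2) ✓
  (5,7) → (φ(5),φ(7)) = (6,9) ∈ E(G2) ✓
  (5,8) → (φ(5),φ(8)) = (0,9) ∈ E(G2) ✓
  (8,9) → (φ(8),φ(9)) = (0,1) ∈ E(G2) ✓
All 15 edges of G1 map to edges of G2, and |E(G1)| = |E(G2)| = 15, so φ is a bijection on edges as well as vertices. Hence G1 ≅ G2.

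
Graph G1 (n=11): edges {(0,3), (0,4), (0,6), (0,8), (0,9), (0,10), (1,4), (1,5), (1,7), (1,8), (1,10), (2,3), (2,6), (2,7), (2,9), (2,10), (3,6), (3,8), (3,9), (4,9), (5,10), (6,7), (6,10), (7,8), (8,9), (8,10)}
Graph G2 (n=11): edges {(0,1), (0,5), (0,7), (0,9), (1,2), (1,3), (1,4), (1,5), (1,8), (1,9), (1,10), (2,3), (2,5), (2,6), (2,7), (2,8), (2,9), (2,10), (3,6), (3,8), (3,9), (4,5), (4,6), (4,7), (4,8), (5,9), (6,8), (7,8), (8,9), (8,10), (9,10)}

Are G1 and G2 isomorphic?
No, not isomorphic

The graphs are NOT isomorphic.

Counting triangles (3-cliques): G1 has 15, G2 has 30.
Triangle count is an isomorphism invariant, so differing triangle counts rule out isomorphism.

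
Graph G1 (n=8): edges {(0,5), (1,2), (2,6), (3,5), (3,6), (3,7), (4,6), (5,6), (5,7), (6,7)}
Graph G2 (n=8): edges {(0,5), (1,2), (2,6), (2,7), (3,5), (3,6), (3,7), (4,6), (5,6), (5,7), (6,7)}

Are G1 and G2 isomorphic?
No, not isomorphic

The graphs are NOT isomorphic.

Counting edges: G1 has 10 edge(s); G2 has 11 edge(s).
Edge count is an isomorphism invariant (a bijection on vertices induces a bijection on edges), so differing edge counts rule out isomorphism.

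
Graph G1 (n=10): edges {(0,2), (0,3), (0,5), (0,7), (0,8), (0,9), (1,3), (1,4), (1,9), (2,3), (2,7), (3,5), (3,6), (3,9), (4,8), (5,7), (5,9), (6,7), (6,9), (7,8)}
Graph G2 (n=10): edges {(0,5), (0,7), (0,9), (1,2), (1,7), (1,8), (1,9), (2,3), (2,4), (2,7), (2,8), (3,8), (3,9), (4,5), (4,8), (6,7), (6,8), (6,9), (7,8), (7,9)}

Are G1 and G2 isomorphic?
Yes, isomorphic

The graphs are isomorphic.
One valid mapping φ: V(G1) → V(G2): 0→7, 1→4, 2→6, 3→8, 4→5, 5→1, 6→3, 7→9, 8→0, 9→2

Verify φ preserves adjacency — for each edge of G1, its image is an edge of G2:
  (0,2) → (φ(0),φ(2)) = (6,7) ∈ E(G2) ✓
  (0,3) → (φ(0),φ(3)) = (7,8) ∈ E(G2) ✓
  (0,5) → (φ(0),φ(5)) = (1,7) ∈ E(G2) ✓
  (0,7) → (φ(0),φ(7)) = (7,9) ∈ E(G2) ✓
  (0,8) → (φ(0),φ(8)) = (0,7) ∈ E(G2) ✓
  (0,9) → (φ(0),φ(9)) = (2,7) ∈ E(G2) ✓
  (1,3) → (φ(1),φ(3)) = (4,8) ∈ E(G2) ✓
  (1,4) → (φ(1),φ(4)) = (4,5) ∈ E(G2) ✓
  (1,9) → (φ(1),φ(9)) = (2,4) ∈ E(G2) ✓
  (2,3) → (φ(2),φ(3)) = (6,8) ∈ E(G2) ✓
  (2,7) → (φ(2),φ(7)) = (6,9) ∈ E(G2) ✓
  (3,5) → (φ(3),φ(5)) = (1,8) ∈ E(G2) ✓
  (3,6) → (φ(3),φ(6)) = (3,8) ∈ E(G2) ✓
  (3,9) → (φ(3),φ(9)) = (2,8) ∈ E(G2) ✓
  (4,8) → (φ(4),φ(8)) = (0,5) ∈ E(G2) ✓
  (5,7) → (φ(5),φ(7)) = (1,9) ∈ E(G2) ✓
  (5,9) → (φ(5),φ(9)) = (1,2) ∈ E(G2) ✓
  (6,7) → (φ(6),φ(7)) = (3,9) ∈ E(G2) ✓
  (6,9) → (φ(6),φ(9)) = (2,3) ∈ E(G2) ✓
  (7,8) → (φ(7),φ(8)) = (0,9) ∈ E(G2) ✓
All 20 edges of G1 map to edges of G2, and |E(G1)| = |E(G2)| = 20, so φ is a bijection on edges as well as vertices. Hence G1 ≅ G2.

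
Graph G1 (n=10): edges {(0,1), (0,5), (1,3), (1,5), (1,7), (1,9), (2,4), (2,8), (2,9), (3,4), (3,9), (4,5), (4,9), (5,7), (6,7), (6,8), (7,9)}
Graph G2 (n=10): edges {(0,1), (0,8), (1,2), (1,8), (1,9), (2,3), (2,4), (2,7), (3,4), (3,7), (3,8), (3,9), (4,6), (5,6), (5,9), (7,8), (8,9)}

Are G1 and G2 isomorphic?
Yes, isomorphic

The graphs are isomorphic.
One valid mapping φ: V(G1) → V(G2): 0→0, 1→8, 2→4, 3→7, 4→2, 5→1, 6→5, 7→9, 8→6, 9→3

Verify φ preserves adjacency — for each edge of G1, its image is an edge of G2:
  (0,1) → (φ(0),φ(1)) = (0,8) ∈ E(G2) ✓
  (0,5) → (φ(0),φ(5)) = (0,1) ∈ E(G2) ✓
  (1,3) → (φ(1),φ(3)) = (7,8) ∈ E(G2) ✓
  (1,5) → (φ(1),φ(5)) = (1,8) ∈ E(G2) ✓
  (1,7) → (φ(1),φ(7)) = (8,9) ∈ E(G2) ✓
  (1,9) → (φ(1),φ(9)) = (3,8) ∈ E(G2) ✓
  (2,4) → (φ(2),φ(4)) = (2,4) ∈ E(G2) ✓
  (2,8) → (φ(2),φ(8)) = (4,6) ∈ E(G2) ✓
  (2,9) → (φ(2),φ(9)) = (3,4) ∈ E(G2) ✓
  (3,4) → (φ(3),φ(4)) = (2,7) ∈ E(G2) ✓
  (3,9) → (φ(3),φ(9)) = (3,7) ∈ E(G2) ✓
  (4,5) → (φ(4),φ(5)) = (1,2) ∈ E(G2) ✓
  (4,9) → (φ(4),φ(9)) = (2,3) ∈ E(G2) ✓
  (5,7) → (φ(5),φ(7)) = (1,9) ∈ E(G2) ✓
  (6,7) → (φ(6),φ(7)) = (5,9) ∈ E(G2) ✓
  (6,8) → (φ(6),φ(8)) = (5,6) ∈ E(G2) ✓
  (7,9) → (φ(7),φ(9)) = (3,9) ∈ E(G2) ✓
All 17 edges of G1 map to edges of G2, and |E(G1)| = |E(G2)| = 17, so φ is a bijection on edges as well as vertices. Hence G1 ≅ G2.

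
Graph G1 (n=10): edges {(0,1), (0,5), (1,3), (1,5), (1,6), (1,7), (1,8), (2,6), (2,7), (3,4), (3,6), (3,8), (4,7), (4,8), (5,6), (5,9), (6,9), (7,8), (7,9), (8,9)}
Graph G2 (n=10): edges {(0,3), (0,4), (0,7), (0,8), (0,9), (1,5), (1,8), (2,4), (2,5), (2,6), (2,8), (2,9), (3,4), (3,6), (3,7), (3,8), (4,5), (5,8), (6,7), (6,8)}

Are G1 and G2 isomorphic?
Yes, isomorphic

The graphs are isomorphic.
One valid mapping φ: V(G1) → V(G2): 0→1, 1→8, 2→9, 3→6, 4→7, 5→5, 6→2, 7→0, 8→3, 9→4

Verify φ preserves adjacency — for each edge of G1, its image is an edge of G2:
  (0,1) → (φ(0),φ(1)) = (1,8) ∈ E(G2) ✓
  (0,5) → (φ(0),φ(5)) = (1,5) ∈ E(G2) ✓
  (1,3) → (φ(1),φ(3)) = (6,8) ∈ E(G2) ✓
  (1,5) → (φ(1),φ(5)) = (5,8) ∈ E(G2) ✓
  (1,6) → (φ(1),φ(6)) = (2,8) ∈ E(G2) ✓
  (1,7) → (φ(1),φ(7)) = (0,8) ∈ E(G2) ✓
  (1,8) → (φ(1),φ(8)) = (3,8) ∈ E(G2) ✓
  (2,6) → (φ(2),φ(6)) = (2,9) ∈ E(G2) ✓
  (2,7) → (φ(2),φ(7)) = (0,9) ∈ E(G2) ✓
  (3,4) → (φ(3),φ(4)) = (6,7) ∈ E(G2) ✓
  (3,6) → (φ(3),φ(6)) = (2,6) ∈ E(G2) ✓
  (3,8) → (φ(3),φ(8)) = (3,6) ∈ E(G2) ✓
  (4,7) → (φ(4),φ(7)) = (0,7) ∈ E(G2) ✓
  (4,8) → (φ(4),φ(8)) = (3,7) ∈ E(G2) ✓
  (5,6) → (φ(5),φ(6)) = (2,5) ∈ E(G2) ✓
  (5,9) → (φ(5),φ(9)) = (4,5) ∈ E(G2) ✓
  (6,9) → (φ(6),φ(9)) = (2,4) ∈ E(G2) ✓
  (7,8) → (φ(7),φ(8)) = (0,3) ∈ E(G2) ✓
  (7,9) → (φ(7),φ(9)) = (0,4) ∈ E(G2) ✓
  (8,9) → (φ(8),φ(9)) = (3,4) ∈ E(G2) ✓
All 20 edges of G1 map to edges of G2, and |E(G1)| = |E(G2)| = 20, so φ is a bijection on edges as well as vertices. Hence G1 ≅ G2.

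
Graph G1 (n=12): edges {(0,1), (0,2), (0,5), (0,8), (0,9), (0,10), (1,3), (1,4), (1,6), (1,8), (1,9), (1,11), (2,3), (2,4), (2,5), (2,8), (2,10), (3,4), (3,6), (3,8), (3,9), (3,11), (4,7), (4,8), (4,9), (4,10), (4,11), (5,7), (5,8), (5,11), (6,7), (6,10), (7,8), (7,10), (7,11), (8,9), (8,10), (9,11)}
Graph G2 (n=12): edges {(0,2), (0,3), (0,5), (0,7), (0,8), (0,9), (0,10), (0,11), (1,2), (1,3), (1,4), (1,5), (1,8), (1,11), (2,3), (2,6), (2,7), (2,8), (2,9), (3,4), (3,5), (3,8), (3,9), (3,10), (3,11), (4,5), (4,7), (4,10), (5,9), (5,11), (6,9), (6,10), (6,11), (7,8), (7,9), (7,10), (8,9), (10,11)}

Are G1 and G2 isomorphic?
Yes, isomorphic

The graphs are isomorphic.
One valid mapping φ: V(G1) → V(G2): 0→1, 1→2, 2→5, 3→9, 4→0, 5→4, 6→6, 7→10, 8→3, 9→8, 10→11, 11→7

Verify φ preserves adjacency — for each edge of G1, its image is an edge of G2:
  (0,1) → (φ(0),φ(1)) = (1,2) ∈ E(G2) ✓
  (0,2) → (φ(0),φ(2)) = (1,5) ∈ E(G2) ✓
  (0,5) → (φ(0),φ(5)) = (1,4) ∈ E(G2) ✓
  (0,8) → (φ(0),φ(8)) = (1,3) ∈ E(G2) ✓
  (0,9) → (φ(0),φ(9)) = (1,8) ∈ E(G2) ✓
  (0,10) → (φ(0),φ(10)) = (1,11) ∈ E(G2) ✓
  (1,3) → (φ(1),φ(3)) = (2,9) ∈ E(G2) ✓
  (1,4) → (φ(1),φ(4)) = (0,2) ∈ E(G2) ✓
  (1,6) → (φ(1),φ(6)) = (2,6) ∈ E(G2) ✓
  (1,8) → (φ(1),φ(8)) = (2,3) ∈ E(G2) ✓
  (1,9) → (φ(1),φ(9)) = (2,8) ∈ E(G2) ✓
  (1,11) → (φ(1),φ(11)) = (2,7) ∈ E(G2) ✓
  (2,3) → (φ(2),φ(3)) = (5,9) ∈ E(G2) ✓
  (2,4) → (φ(2),φ(4)) = (0,5) ∈ E(G2) ✓
  (2,5) → (φ(2),φ(5)) = (4,5) ∈ E(G2) ✓
  (2,8) → (φ(2),φ(8)) = (3,5) ∈ E(G2) ✓
  (2,10) → (φ(2),φ(10)) = (5,11) ∈ E(G2) ✓
  (3,4) → (φ(3),φ(4)) = (0,9) ∈ E(G2) ✓
  (3,6) → (φ(3),φ(6)) = (6,9) ∈ E(G2) ✓
  (3,8) → (φ(3),φ(8)) = (3,9) ∈ E(G2) ✓
  (3,9) → (φ(3),φ(9)) = (8,9) ∈ E(G2) ✓
  (3,11) → (φ(3),φ(11)) = (7,9) ∈ E(G2) ✓
  (4,7) → (φ(4),φ(7)) = (0,10) ∈ E(G2) ✓
  (4,8) → (φ(4),φ(8)) = (0,3) ∈ E(G2) ✓
  (4,9) → (φ(4),φ(9)) = (0,8) ∈ E(G2) ✓
  (4,10) → (φ(4),φ(10)) = (0,11) ∈ E(G2) ✓
  (4,11) → (φ(4),φ(11)) = (0,7) ∈ E(G2) ✓
  (5,7) → (φ(5),φ(7)) = (4,10) ∈ E(G2) ✓
  (5,8) → (φ(5),φ(8)) = (3,4) ∈ E(G2) ✓
  (5,11) → (φ(5),φ(11)) = (4,7) ∈ E(G2) ✓
  (6,7) → (φ(6),φ(7)) = (6,10) ∈ E(G2) ✓
  (6,10) → (φ(6),φ(10)) = (6,11) ∈ E(G2) ✓
  (7,8) → (φ(7),φ(8)) = (3,10) ∈ E(G2) ✓
  (7,10) → (φ(7),φ(10)) = (10,11) ∈ E(G2) ✓
  (7,11) → (φ(7),φ(11)) = (7,10) ∈ E(G2) ✓
  (8,9) → (φ(8),φ(9)) = (3,8) ∈ E(G2) ✓
  (8,10) → (φ(8),φ(10)) = (3,11) ∈ E(G2) ✓
  (9,11) → (φ(9),φ(11)) = (7,8) ∈ E(G2) ✓
All 38 edges of G1 map to edges of G2, and |E(G1)| = |E(G2)| = 38, so φ is a bijection on edges as well as vertices. Hence G1 ≅ G2.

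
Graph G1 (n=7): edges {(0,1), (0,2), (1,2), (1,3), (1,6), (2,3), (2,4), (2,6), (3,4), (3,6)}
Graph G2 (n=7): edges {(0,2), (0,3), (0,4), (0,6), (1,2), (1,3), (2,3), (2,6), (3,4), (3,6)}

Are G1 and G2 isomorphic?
Yes, isomorphic

The graphs are isomorphic.
One valid mapping φ: V(G1) → V(G2): 0→1, 1→2, 2→3, 3→0, 4→4, 5→5, 6→6

Verify φ preserves adjacency — for each edge of G1, its image is an edge of G2:
  (0,1) → (φ(0),φ(1)) = (1,2) ∈ E(G2) ✓
  (0,2) → (φ(0),φ(2)) = (1,3) ∈ E(G2) ✓
  (1,2) → (φ(1),φ(2)) = (2,3) ∈ E(G2) ✓
  (1,3) → (φ(1),φ(3)) = (0,2) ∈ E(G2) ✓
  (1,6) → (φ(1),φ(6)) = (2,6) ∈ E(G2) ✓
  (2,3) → (φ(2),φ(3)) = (0,3) ∈ E(G2) ✓
  (2,4) → (φ(2),φ(4)) = (3,4) ∈ E(G2) ✓
  (2,6) → (φ(2),φ(6)) = (3,6) ∈ E(G2) ✓
  (3,4) → (φ(3),φ(4)) = (0,4) ∈ E(G2) ✓
  (3,6) → (φ(3),φ(6)) = (0,6) ∈ E(G2) ✓
All 10 edges of G1 map to edges of G2, and |E(G1)| = |E(G2)| = 10, so φ is a bijection on edges as well as vertices. Hence G1 ≅ G2.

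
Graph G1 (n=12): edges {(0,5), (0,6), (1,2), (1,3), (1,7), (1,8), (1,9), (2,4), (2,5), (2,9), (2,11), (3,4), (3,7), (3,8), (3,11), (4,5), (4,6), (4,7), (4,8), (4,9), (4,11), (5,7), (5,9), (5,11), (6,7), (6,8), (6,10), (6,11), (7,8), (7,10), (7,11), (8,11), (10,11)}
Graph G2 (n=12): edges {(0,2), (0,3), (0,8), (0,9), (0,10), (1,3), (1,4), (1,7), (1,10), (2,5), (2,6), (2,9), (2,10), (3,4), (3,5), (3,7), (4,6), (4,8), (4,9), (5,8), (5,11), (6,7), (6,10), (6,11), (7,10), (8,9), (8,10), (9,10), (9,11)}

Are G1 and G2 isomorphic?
No, not isomorphic

The graphs are NOT isomorphic.

Counting triangles (3-cliques): G1 has 32, G2 has 13.
Triangle count is an isomorphism invariant, so differing triangle counts rule out isomorphism.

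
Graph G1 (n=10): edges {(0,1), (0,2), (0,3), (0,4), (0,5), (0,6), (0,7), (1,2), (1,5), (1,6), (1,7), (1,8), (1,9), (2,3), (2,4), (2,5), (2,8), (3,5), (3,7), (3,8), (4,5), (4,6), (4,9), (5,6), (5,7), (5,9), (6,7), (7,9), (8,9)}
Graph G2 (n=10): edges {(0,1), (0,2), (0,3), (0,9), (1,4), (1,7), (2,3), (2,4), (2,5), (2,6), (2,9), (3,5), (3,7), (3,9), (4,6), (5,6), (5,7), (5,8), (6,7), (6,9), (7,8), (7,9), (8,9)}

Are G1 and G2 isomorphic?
No, not isomorphic

The graphs are NOT isomorphic.

Counting triangles (3-cliques): G1 has 30, G2 has 14.
Triangle count is an isomorphism invariant, so differing triangle counts rule out isomorphism.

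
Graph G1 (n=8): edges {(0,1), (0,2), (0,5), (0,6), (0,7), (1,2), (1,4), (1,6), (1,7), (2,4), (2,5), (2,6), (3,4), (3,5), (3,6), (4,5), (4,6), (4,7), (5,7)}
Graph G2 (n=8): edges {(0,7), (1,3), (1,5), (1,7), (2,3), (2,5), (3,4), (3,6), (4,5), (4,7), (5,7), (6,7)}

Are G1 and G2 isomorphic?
No, not isomorphic

The graphs are NOT isomorphic.

Counting triangles (3-cliques): G1 has 15, G2 has 2.
Triangle count is an isomorphism invariant, so differing triangle counts rule out isomorphism.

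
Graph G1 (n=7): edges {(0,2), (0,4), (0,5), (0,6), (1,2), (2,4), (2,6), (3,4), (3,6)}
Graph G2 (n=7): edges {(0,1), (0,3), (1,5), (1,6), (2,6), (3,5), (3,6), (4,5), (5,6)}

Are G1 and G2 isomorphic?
Yes, isomorphic

The graphs are isomorphic.
One valid mapping φ: V(G1) → V(G2): 0→6, 1→4, 2→5, 3→0, 4→3, 5→2, 6→1

Verify φ preserves adjacency — for each edge of G1, its image is an edge of G2:
  (0,2) → (φ(0),φ(2)) = (5,6) ∈ E(G2) ✓
  (0,4) → (φ(0),φ(4)) = (3,6) ∈ E(G2) ✓
  (0,5) → (φ(0),φ(5)) = (2,6) ∈ E(G2) ✓
  (0,6) → (φ(0),φ(6)) = (1,6) ∈ E(G2) ✓
  (1,2) → (φ(1),φ(2)) = (4,5) ∈ E(G2) ✓
  (2,4) → (φ(2),φ(4)) = (3,5) ∈ E(G2) ✓
  (2,6) → (φ(2),φ(6)) = (1,5) ∈ E(G2) ✓
  (3,4) → (φ(3),φ(4)) = (0,3) ∈ E(G2) ✓
  (3,6) → (φ(3),φ(6)) = (0,1) ∈ E(G2) ✓
All 9 edges of G1 map to edges of G2, and |E(G1)| = |E(G2)| = 9, so φ is a bijection on edges as well as vertices. Hence G1 ≅ G2.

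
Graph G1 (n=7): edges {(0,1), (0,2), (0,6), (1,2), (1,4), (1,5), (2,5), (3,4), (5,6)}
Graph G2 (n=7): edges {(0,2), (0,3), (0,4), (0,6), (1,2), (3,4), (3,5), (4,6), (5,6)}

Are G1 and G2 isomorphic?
Yes, isomorphic

The graphs are isomorphic.
One valid mapping φ: V(G1) → V(G2): 0→6, 1→0, 2→4, 3→1, 4→2, 5→3, 6→5

Verify φ preserves adjacency — for each edge of G1, its image is an edge of G2:
  (0,1) → (φ(0),φ(1)) = (0,6) ∈ E(G2) ✓
  (0,2) → (φ(0),φ(2)) = (4,6) ∈ E(G2) ✓
  (0,6) → (φ(0),φ(6)) = (5,6) ∈ E(G2) ✓
  (1,2) → (φ(1),φ(2)) = (0,4) ∈ E(G2) ✓
  (1,4) → (φ(1),φ(4)) = (0,2) ∈ E(G2) ✓
  (1,5) → (φ(1),φ(5)) = (0,3) ∈ E(G2) ✓
  (2,5) → (φ(2),φ(5)) = (3,4) ∈ E(G2) ✓
  (3,4) → (φ(3),φ(4)) = (1,2) ∈ E(G2) ✓
  (5,6) → (φ(5),φ(6)) = (3,5) ∈ E(G2) ✓
All 9 edges of G1 map to edges of G2, and |E(G1)| = |E(G2)| = 9, so φ is a bijection on edges as well as vertices. Hence G1 ≅ G2.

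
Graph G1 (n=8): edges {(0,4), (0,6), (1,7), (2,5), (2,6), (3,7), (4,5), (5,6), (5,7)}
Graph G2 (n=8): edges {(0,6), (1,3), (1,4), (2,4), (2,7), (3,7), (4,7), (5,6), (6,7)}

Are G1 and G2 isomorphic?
Yes, isomorphic

The graphs are isomorphic.
One valid mapping φ: V(G1) → V(G2): 0→1, 1→5, 2→2, 3→0, 4→3, 5→7, 6→4, 7→6

Verify φ preserves adjacency — for each edge of G1, its image is an edge of G2:
  (0,4) → (φ(0),φ(4)) = (1,3) ∈ E(G2) ✓
  (0,6) → (φ(0),φ(6)) = (1,4) ∈ E(G2) ✓
  (1,7) → (φ(1),φ(7)) = (5,6) ∈ E(G2) ✓
  (2,5) → (φ(2),φ(5)) = (2,7) ∈ E(G2) ✓
  (2,6) → (φ(2),φ(6)) = (2,4) ∈ E(G2) ✓
  (3,7) → (φ(3),φ(7)) = (0,6) ∈ E(G2) ✓
  (4,5) → (φ(4),φ(5)) = (3,7) ∈ E(G2) ✓
  (5,6) → (φ(5),φ(6)) = (4,7) ∈ E(G2) ✓
  (5,7) → (φ(5),φ(7)) = (6,7) ∈ E(G2) ✓
All 9 edges of G1 map to edges of G2, and |E(G1)| = |E(G2)| = 9, so φ is a bijection on edges as well as vertices. Hence G1 ≅ G2.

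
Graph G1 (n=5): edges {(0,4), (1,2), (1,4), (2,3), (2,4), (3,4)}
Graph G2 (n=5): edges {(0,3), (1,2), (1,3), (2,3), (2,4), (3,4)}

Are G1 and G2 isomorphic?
Yes, isomorphic

The graphs are isomorphic.
One valid mapping φ: V(G1) → V(G2): 0→0, 1→4, 2→2, 3→1, 4→3

Verify φ preserves adjacency — for each edge of G1, its image is an edge of G2:
  (0,4) → (φ(0),φ(4)) = (0,3) ∈ E(G2) ✓
  (1,2) → (φ(1),φ(2)) = (2,4) ∈ E(G2) ✓
  (1,4) → (φ(1),φ(4)) = (3,4) ∈ E(G2) ✓
  (2,3) → (φ(2),φ(3)) = (1,2) ∈ E(G2) ✓
  (2,4) → (φ(2),φ(4)) = (2,3) ∈ E(G2) ✓
  (3,4) → (φ(3),φ(4)) = (1,3) ∈ E(G2) ✓
All 6 edges of G1 map to edges of G2, and |E(G1)| = |E(G2)| = 6, so φ is a bijection on edges as well as vertices. Hence G1 ≅ G2.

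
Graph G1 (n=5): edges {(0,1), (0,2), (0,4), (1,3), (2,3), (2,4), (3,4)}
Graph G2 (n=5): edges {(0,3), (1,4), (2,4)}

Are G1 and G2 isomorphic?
No, not isomorphic

The graphs are NOT isomorphic.

Counting triangles (3-cliques): G1 has 2, G2 has 0.
Triangle count is an isomorphism invariant, so differing triangle counts rule out isomorphism.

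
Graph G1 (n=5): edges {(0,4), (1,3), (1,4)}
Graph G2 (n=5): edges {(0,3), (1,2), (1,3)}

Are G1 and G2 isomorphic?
Yes, isomorphic

The graphs are isomorphic.
One valid mapping φ: V(G1) → V(G2): 0→2, 1→3, 2→4, 3→0, 4→1

Verify φ preserves adjacency — for each edge of G1, its image is an edge of G2:
  (0,4) → (φ(0),φ(4)) = (1,2) ∈ E(G2) ✓
  (1,3) → (φ(1),φ(3)) = (0,3) ∈ E(G2) ✓
  (1,4) → (φ(1),φ(4)) = (1,3) ∈ E(G2) ✓
All 3 edges of G1 map to edges of G2, and |E(G1)| = |E(G2)| = 3, so φ is a bijection on edges as well as vertices. Hence G1 ≅ G2.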